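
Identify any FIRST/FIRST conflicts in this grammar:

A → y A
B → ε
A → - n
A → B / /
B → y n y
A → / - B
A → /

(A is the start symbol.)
Yes. A → y A / A → B '/' '/' on { 'y' }; A → B '/' '/' / A → '/' '-' B on { '/' }; A → B '/' '/' / A → '/' on { '/' }; A → '/' '-' B / A → '/' on { '/' }

A FIRST/FIRST conflict occurs when two productions N → α and N → β for the same non-terminal have FIRST(α) ∩ FIRST(β) ≠ ∅ (with ε ∈ FIRST of a nullable right-hand side, so two nullable alternatives also conflict).

FIRST sets of the non-terminals at (or reachable through a nullable prefix from) the front of some alternative:
  FIRST(B) = { 'y', ε }

Productions for A:
  A → y A: FIRST = { 'y' }
  A → - n: FIRST = { '-' }
  A → B / /: FIRST = { '/', 'y' }
  A → / - B: FIRST = { '/' }
  A → /: FIRST = { '/' }
Productions for B:
  B → ε: FIRST = { ε }
  B → y n y: FIRST = { 'y' }

Conflict for A: A → y A and A → B / /
  Overlap: { 'y' }
Conflict for A: A → B / / and A → / - B
  Overlap: { '/' }
Conflict for A: A → B / / and A → /
  Overlap: { '/' }
Conflict for A: A → / - B and A → /
  Overlap: { '/' }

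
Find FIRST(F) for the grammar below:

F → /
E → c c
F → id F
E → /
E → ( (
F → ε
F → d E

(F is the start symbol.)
From F → /:
  - '/' is a terminal: add '/' and stop
From F → id F:
  - id is a terminal: add 'id' and stop
From F → ε:
  - ε-production, so ε ∈ FIRST(F)
From F → d E:
  - d is a terminal: add 'd' and stop

Collecting: FIRST(F) = { '/', 'd', 'id', ε }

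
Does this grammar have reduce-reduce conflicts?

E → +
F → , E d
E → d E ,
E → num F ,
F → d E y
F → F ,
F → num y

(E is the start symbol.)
Augment with E' → E and build the canonical LR(0) collection (I0 = CLOSURE({[E' → . E]}), then GOTO on every symbol after a dot until no new states appear). It has 17 states:
  I0: { [E → . +], [E → . d E ,], [E → . num F ,], [E' → . E] }  — shift
  I1: { [E → + .] }  — reduce
  I2: { [E' → E .] }  — accept
  I3: { [E → . +], [E → . d E ,], [E → . num F ,], [E → d . E ,] }  — shift
  I4: { [E → num . F ,], [F → . , E d], [F → . F ,], [F → . d E y], [F → . num y] }  — shift
  I5: { [E → . +], [E → . d E ,], [E → . num F ,], [F → , . E d] }  — shift
  I6: { [E → num F . ,], [F → F . ,] }  — shift
  I7: { [E → . +], [E → . d E ,], [E → . num F ,], [F → d . E y] }  — shift
  I8: { [F → num . y] }  — shift
  I9: { [F → num y .] }  — reduce
  I10: { [F → d E . y] }  — shift
  I11: { [F → d E y .] }  — reduce
  I12: { [E → num F , .], [F → F , .] }  — 2 reduces
  I13: { [F → , E . d] }  — shift
  I14: { [F → , E d .] }  — reduce
  I15: { [E → d E . ,] }  — shift
  I16: { [E → d E , .] }  — reduce

I12 contains complete items [E → num F , .], [F → F , .] — reduce-reduce conflict.

Answer: Yes — I12: [E → num F , .] vs [F → F , .]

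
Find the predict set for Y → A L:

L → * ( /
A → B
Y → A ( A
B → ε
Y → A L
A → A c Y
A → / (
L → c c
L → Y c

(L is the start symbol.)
{ '(', '*', '/', 'c' }

PREDICT(Y → A L) = (FIRST(RHS) \ {ε}) ∪ (FOLLOW(Y) if ε ∈ FIRST(RHS), i.e. RHS ⇒* ε)
FIRST(A) = { '/', 'c', ε }
FIRST(L) = { '(', '*', '/', 'c' }
FIRST(A L) = { '(', '*', '/', 'c' }
ε ∉ FIRST(A L), so FOLLOW(Y) is not added.
PREDICT(Y → A L) = { '(', '*', '/', 'c' }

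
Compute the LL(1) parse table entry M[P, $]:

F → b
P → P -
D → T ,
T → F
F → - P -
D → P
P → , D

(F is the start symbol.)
Empty (error entry)

To find M[P, $], we find productions for P where $ is in the predict set (PREDICT(N → α) = (FIRST(α) \ {ε}) ∪ (FOLLOW(N) if α ⇒* ε)).

Relevant sets:
  FIRST(P) = { ',' }

P → P -: PREDICT = { ',' }
P → , D: PREDICT = { ',' }

M[P, $] is empty (no production applies)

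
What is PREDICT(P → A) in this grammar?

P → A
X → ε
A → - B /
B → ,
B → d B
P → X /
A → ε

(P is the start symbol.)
{ $, '-' }

PREDICT(P → A) = (FIRST(RHS) \ {ε}) ∪ (FOLLOW(P) if ε ∈ FIRST(RHS), i.e. RHS ⇒* ε)
FIRST(A) = { '-', ε }
FIRST(A) = { '-', ε }
ε ∈ FIRST(A) (the right-hand side is nullable), so add FOLLOW(P) = { $ }
PREDICT(P → A) = { $, '-' }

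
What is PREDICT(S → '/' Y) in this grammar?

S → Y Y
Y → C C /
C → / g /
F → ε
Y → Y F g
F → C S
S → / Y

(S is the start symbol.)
PREDICT(S → '/' Y) = (FIRST(RHS) \ {ε}) ∪ (FOLLOW(S) if ε ∈ FIRST(RHS), i.e. RHS ⇒* ε)
FIRST('/' Y) = { '/' }
ε ∉ FIRST('/' Y), so FOLLOW(S) is not added.
PREDICT(S → '/' Y) = { '/' }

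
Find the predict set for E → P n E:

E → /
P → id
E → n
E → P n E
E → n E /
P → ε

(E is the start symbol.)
{ 'id', 'n' }

PREDICT(E → P n E) = (FIRST(RHS) \ {ε}) ∪ (FOLLOW(E) if ε ∈ FIRST(RHS), i.e. RHS ⇒* ε)
FIRST(P) = { 'id', ε }
FIRST(P n E) = { 'id', 'n' }
ε ∉ FIRST(P n E), so FOLLOW(E) is not added.
PREDICT(E → P n E) = { 'id', 'n' }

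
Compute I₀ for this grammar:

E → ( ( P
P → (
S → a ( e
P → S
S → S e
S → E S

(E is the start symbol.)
{ [E → . ( ( P], [E' → . E] }

First, augment the grammar with E' → E
I₀ = CLOSURE({ [E' → . E] }):
  [E' → . E] has the dot before E: add [E → . ( ( P]
No further items can be added.

I₀ = { [E → . ( ( P], [E' → . E] }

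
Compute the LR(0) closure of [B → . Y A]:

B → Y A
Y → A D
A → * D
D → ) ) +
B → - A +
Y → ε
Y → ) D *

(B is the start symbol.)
{ [A → . * D], [B → . Y A], [Y → . ) D *], [Y → . A D], [Y → .] }

Start with: [B → . Y A]
  [B → . Y A] has the dot before Y: add [Y → . A D], [Y → .], [Y → . ) D *]
  [Y → . A D] has the dot before A: add [A → . * D]
No further items can be added.

CLOSURE = { [A → . * D], [B → . Y A], [Y → . ) D *], [Y → . A D], [Y → .] }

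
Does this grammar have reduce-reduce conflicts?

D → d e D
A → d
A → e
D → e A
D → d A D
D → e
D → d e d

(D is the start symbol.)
Augment with D' → D and build the canonical LR(0) collection (I0 = CLOSURE({[D' → . D]}), then GOTO on every symbol after a dot until no new states appear). It has 12 states:
  I0: { [D → . d A D], [D → . d e D], [D → . d e d], [D → . e A], [D → . e], [D' → . D] }  — shift
  I1: { [D' → D .] }  — accept
  I2: { [A → . d], [A → . e], [D → d . A D], [D → d . e D], [D → d . e d] }  — shift
  I3: { [A → . d], [A → . e], [D → e . A], [D → e .] }  — shift, reduce
  I4: { [D → e A .] }  — reduce
  I5: { [A → d .] }  — reduce
  I6: { [A → e .] }  — reduce
  I7: { [D → . d A D], [D → . d e D], [D → . d e d], [D → . e A], [D → . e], [D → d A . D] }  — shift
  I8: { [A → e .], [D → . d A D], [D → . d e D], [D → . d e d], [D → . e A], [D → . e], [D → d e . D], [D → d e . d] }  — shift, reduce
  I9: { [D → d e D .] }  — reduce
  I10: { [A → . d], [A → . e], [D → d . A D], [D → d . e D], [D → d . e d], [D → d e d .] }  — shift, reduce
  I11: { [D → d A D .] }  — reduce

No state contains more than one complete item.

Answer: No reduce-reduce conflicts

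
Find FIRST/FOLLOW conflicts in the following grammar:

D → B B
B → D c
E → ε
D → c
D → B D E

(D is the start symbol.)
A FIRST/FOLLOW conflict occurs when a non-terminal N has a nullable alternative N → β (β ⇒* ε) and another alternative N → α with FIRST(α) ∩ FOLLOW(N) ≠ ∅: on such a lookahead the parser cannot decide between expanding α and letting N vanish via β.

Nullable non-terminals: E.
E has a nullable alternative but only one production, so nothing to check.

B, D have no nullable alternative, so no FIRST/FOLLOW check is needed there.

No FIRST/FOLLOW conflicts found.

Answer: No FIRST/FOLLOW conflicts.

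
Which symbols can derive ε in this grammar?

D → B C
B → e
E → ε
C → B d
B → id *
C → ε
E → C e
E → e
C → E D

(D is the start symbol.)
A non-terminal is nullable if it can derive ε (the empty string): either it has an ε-production, or it has a production whose right-hand side consists entirely of nullable non-terminals.

ε-productions: E → ε, C → ε
So E, C are immediately nullable.
No further non-terminal can be added: every production for the remaining non-terminals contains a terminal or a non-nullable non-terminal.
Nullable = { 'C', 'E' }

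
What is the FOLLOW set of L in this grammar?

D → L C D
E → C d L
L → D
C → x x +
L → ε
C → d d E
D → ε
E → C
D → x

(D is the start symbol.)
To compute FOLLOW(L), find every occurrence of L on a right-hand side N → α L β: add FIRST(β) \ {ε}, and if β is empty or nullable also add FOLLOW(N). Iterate to a fixed point.

In D → L C D: L is followed by C D, add FIRST(C D) \ {ε} = { 'd', 'x' }
In E → C d L: L is at the end, add FOLLOW(E)

The FOLLOW sets referred to above (computed the same way, to a fixed point):
  FOLLOW(E) = { $, 'd', 'x' }

Taking the union: FOLLOW(L) = { $, 'd', 'x' }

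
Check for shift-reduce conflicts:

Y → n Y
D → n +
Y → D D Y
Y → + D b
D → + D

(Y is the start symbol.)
Yes — I5: [D → n + .] vs [D → . + D]; I8: [D → + D .] vs [Y → + D . b]

A shift-reduce conflict occurs when an LR(0) state has both:
  - a complete (reduce) item [A → α .] (dot at the end), and
  - a shift item [B → β . c γ] (dot before a terminal).

Augment with Y' → Y and build the canonical LR(0) collection (I0 = CLOSURE({[Y' → . Y]}), then GOTO on every symbol after a dot until no new states appear). It has 15 states:
  I0: { [D → . + D], [D → . n +], [Y → . + D b], [Y → . D D Y], [Y → . n Y], [Y' → . Y] }  — shift
  I1: { [D → + . D], [D → . + D], [D → . n +], [Y → + . D b] }  — shift
  I2: { [D → . + D], [D → . n +], [Y → D . D Y] }  — shift
  I3: { [Y' → Y .] }  — accept
  I4: { [D → . + D], [D → . n +], [D → n . +], [Y → . + D b], [Y → . D D Y], [Y → . n Y], [Y → n . Y] }  — shift
  I5: { [D → + . D], [D → . + D], [D → . n +], [D → n + .], [Y → + . D b] }  — shift, reduce
  I6: { [Y → n Y .] }  — reduce
  I7: { [D → + . D], [D → . + D], [D → . n +] }  — shift
  I8: { [D → + D .], [Y → + D . b] }  — shift, reduce
  I9: { [D → n . +] }  — shift
  I10: { [D → n + .] }  — reduce
  I11: { [Y → + D b .] }  — reduce
  I12: { [D → + D .] }  — reduce
  I13: { [D → . + D], [D → . n +], [Y → . + D b], [Y → . D D Y], [Y → . n Y], [Y → D D . Y] }  — shift
  I14: { [Y → D D Y .] }  — reduce

I5 contains reduce item [D → n + .] and shift items [D → . + D], [D → . n +] — shift-reduce conflict.
I8 contains reduce item [D → + D .] and shift item [Y → + D . b] — shift-reduce conflict.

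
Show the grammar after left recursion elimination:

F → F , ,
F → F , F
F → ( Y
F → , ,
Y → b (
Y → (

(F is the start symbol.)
F is directly left-recursive. The standard transformation for
  A → A α₁ | ... | A α_m | β₁ | ... | β_n
is
  A  → β₁ A' | ... | β_n A'
  A' → α₁ A' | ... | α_m A' | ε

F → ( Y becomes F → ( Y F'
F → , , becomes F → , , F'
F → F , , becomes F' → , , F'
F → F , F becomes F' → , F F'
Add F' → ε

Productions for other non-terminals are unchanged:
  Y → b (
  Y → (

Resulting grammar:
F → ( Y F'
F → , , F'
F' → , , F'
F' → , F F'
F' → ε
Y → b (
Y → (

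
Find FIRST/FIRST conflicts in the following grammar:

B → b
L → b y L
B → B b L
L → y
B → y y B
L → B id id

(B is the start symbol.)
FIRST sets of the non-terminals at (or reachable through a nullable prefix from) the front of some alternative:
  FIRST(B) = { 'b', 'y' }

Productions for B:
  B → b: FIRST = { 'b' }
  B → B b L: FIRST = { 'b', 'y' }
  B → y y B: FIRST = { 'y' }
Productions for L:
  L → b y L: FIRST = { 'b' }
  L → y: FIRST = { 'y' }
  L → B id id: FIRST = { 'b', 'y' }

Conflict for B: B → b and B → B b L
  Overlap: { 'b' }
Conflict for B: B → B b L and B → y y B
  Overlap: { 'y' }
Conflict for L: L → b y L and L → B id id
  Overlap: { 'b' }
Conflict for L: L → y and L → B id id
  Overlap: { 'y' }

Answer: Yes. B → b / B → B b L on { 'b' }; B → B b L / B → y y B on { 'y' }; L → b y L / L → B id id on { 'b' }; L → y / L → B id id on { 'y' }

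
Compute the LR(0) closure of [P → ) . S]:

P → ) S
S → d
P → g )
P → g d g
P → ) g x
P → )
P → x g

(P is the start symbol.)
{ [P → ) . S], [S → . d] }

Start with: [P → ) . S]
  [P → ) . S] has the dot before S: add [S → . d]
No further items can be added.

CLOSURE = { [P → ) . S], [S → . d] }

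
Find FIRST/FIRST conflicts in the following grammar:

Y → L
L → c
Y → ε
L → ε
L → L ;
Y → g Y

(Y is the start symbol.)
FIRST sets of the non-terminals at (or reachable through a nullable prefix from) the front of some alternative:
  FIRST(L) = { ';', 'c', ε }

Productions for Y:
  Y → L: FIRST = { ';', 'c', ε }
  Y → ε: FIRST = { ε }
  Y → g Y: FIRST = { 'g' }
Productions for L:
  L → c: FIRST = { 'c' }
  L → ε: FIRST = { ε }
  L → L ;: FIRST = { ';', 'c' }

Conflict for Y: Y → L and Y → ε
  Overlap: { ε }
Conflict for L: L → c and L → L ;
  Overlap: { 'c' }

Answer: Yes. Y → L / Y → ε on { ε }; L → c / L → L ';' on { 'c' }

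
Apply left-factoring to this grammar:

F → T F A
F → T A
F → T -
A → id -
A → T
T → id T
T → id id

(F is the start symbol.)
Left-factoring transforms A → αβ₁ | αβ₂ into A → αA' and A' → β₁ | β₂
(α is the longest common prefix among the alternatives). Repeat until
no nonterminal has two alternatives with a common prefix.

Round 1: F has alternatives sharing prefix 'T'. Introduce F': F → T F'
  Add: F' → F A
  Add: F' → A
  Add: F' → -

Round 2: T has alternatives sharing prefix 'id'. Introduce T': T → id T'
  Add: T' → T
  Add: T' → id

No remaining common prefixes — done.

Resulting grammar:
F → T F'
F' → F A
F' → A
F' → -
A → id -
A → T
T → id T'
T' → T
T' → id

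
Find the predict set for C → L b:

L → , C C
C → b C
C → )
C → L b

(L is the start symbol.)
{ ',' }

PREDICT(C → L b) = (FIRST(RHS) \ {ε}) ∪ (FOLLOW(C) if ε ∈ FIRST(RHS), i.e. RHS ⇒* ε)
FIRST(L) = { ',' }
FIRST(L b) = { ',' }
ε ∉ FIRST(L b), so FOLLOW(C) is not added.
PREDICT(C → L b) = { ',' }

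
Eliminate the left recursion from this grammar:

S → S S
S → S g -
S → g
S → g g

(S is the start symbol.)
S → g S'
S → g g S'
S' → S S'
S' → g - S'
S' → ε

S is directly left-recursive. The standard transformation for
  A → A α₁ | ... | A α_m | β₁ | ... | β_n
is
  A  → β₁ A' | ... | β_n A'
  A' → α₁ A' | ... | α_m A' | ε

S → g becomes S → g S'
S → g g becomes S → g g S'
S → S S becomes S' → S S'
S → S g - becomes S' → g - S'
Add S' → ε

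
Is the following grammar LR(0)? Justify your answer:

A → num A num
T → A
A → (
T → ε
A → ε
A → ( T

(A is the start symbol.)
No. Shift-reduce conflict between [A → .] and [A → . (]

Augment with A' → A and build the canonical LR(0) collection (I0 = CLOSURE({[A' → . A]}), then GOTO on every symbol after a dot until no new states appear). It has 8 states:
  I0: { [A → . ( T], [A → . (], [A → . num A num], [A → .], [A' → . A] }  — shift, reduce
  I1: { [A → ( . T], [A → ( .], [A → . ( T], [A → . (], [A → . num A num], [A → .], [T → . A], [T → .] }  — shift, 3 reduces
  I2: { [A' → A .] }  — accept
  I3: { [A → . ( T], [A → . (], [A → . num A num], [A → .], [A → num . A num] }  — shift, reduce
  I4: { [A → num A . num] }  — shift
  I5: { [A → num A num .] }  — reduce
  I6: { [T → A .] }  — reduce
  I7: { [A → ( T .] }  — reduce

Conflict in state I0:
  Shift-reduce conflict between [A → .] and [A → . (]
So the grammar is NOT LR(0).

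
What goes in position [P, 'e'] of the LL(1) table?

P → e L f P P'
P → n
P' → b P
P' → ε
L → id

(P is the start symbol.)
To find M[P, 'e'], we find productions for P where 'e' is in the predict set (PREDICT(N → α) = (FIRST(α) \ {ε}) ∪ (FOLLOW(N) if α ⇒* ε)).

P → e L f P P': PREDICT = { 'e' }
  'e' is in predict set, so this production goes in M[P, 'e']
P → n: PREDICT = { 'n' }

M[P, 'e'] = P → e L f P P'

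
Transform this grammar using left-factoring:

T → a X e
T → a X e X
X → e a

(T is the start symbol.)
T → a X e T'
T' → ε
T' → X
X → e a

Left-factoring transforms A → αβ₁ | αβ₂ into A → αA' and A' → β₁ | β₂
(α is the longest common prefix among the alternatives). Repeat until
no nonterminal has two alternatives with a common prefix.

Round 1: T has alternatives sharing prefix 'a X e'. Introduce T': T → a X e T'
  Add: T' → ε
  Add: T' → X

No remaining common prefixes — done.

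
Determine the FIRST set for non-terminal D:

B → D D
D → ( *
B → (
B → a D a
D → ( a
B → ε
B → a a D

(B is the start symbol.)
To compute FIRST(D), examine every production with D on the left-hand side, reading each right-hand side left to right until a non-nullable symbol is reached.

From D → ( *:
  - '(' is a terminal: add '(' and stop
From D → ( a:
  - '(' is a terminal: add '(' and stop

Collecting: FIRST(D) = { '(' }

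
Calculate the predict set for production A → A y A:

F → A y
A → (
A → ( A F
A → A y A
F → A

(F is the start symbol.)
{ '(' }

PREDICT(A → A y A) = (FIRST(RHS) \ {ε}) ∪ (FOLLOW(A) if ε ∈ FIRST(RHS), i.e. RHS ⇒* ε)
FIRST(A) = { '(' }
FIRST(A y A) = { '(' }
ε ∉ FIRST(A y A), so FOLLOW(A) is not added.
PREDICT(A → A y A) = { '(' }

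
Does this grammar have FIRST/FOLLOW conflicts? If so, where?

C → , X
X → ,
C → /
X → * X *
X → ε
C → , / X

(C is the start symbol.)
Yes. X → '*' X '*' with FOLLOW(X) on { '*' }

Nullable non-terminals: X.

X: nullable alternative(s) X → ε; FOLLOW(X) = { $, '*' }
  X → ,: FIRST \ {ε} = { ',' } — disjoint from FOLLOW(X)
  X → * X *: FIRST \ {ε} = { '*' } — overlaps FOLLOW(X) on { '*' }: CONFLICT
  X → ε: FIRST \ {ε} = { } — this is the only nullable alternative, skip

C has no nullable alternative, so no FIRST/FOLLOW check is needed there.

So the grammar has 1 FIRST/FOLLOW conflict (marked CONFLICT above).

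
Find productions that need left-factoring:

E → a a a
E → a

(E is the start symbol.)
Left-factoring is needed when two productions for the same non-terminal
share a common prefix on the right-hand side.

Productions for E:
  E → a a a
  E → a

Found common prefix 'a' in productions for E

Answer: Yes, E has productions with common prefix 'a'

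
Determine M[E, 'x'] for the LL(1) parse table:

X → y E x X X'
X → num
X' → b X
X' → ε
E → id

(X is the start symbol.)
Empty (error entry)

To find M[E, 'x'], we find productions for E where 'x' is in the predict set (PREDICT(N → α) = (FIRST(α) \ {ε}) ∪ (FOLLOW(N) if α ⇒* ε)).

E → id: PREDICT = { 'id' }

M[E, 'x'] is empty (no production applies)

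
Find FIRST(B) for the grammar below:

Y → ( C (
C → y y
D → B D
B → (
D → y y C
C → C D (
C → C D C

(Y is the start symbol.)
From B → (:
  - '(' is a terminal: add '(' and stop

Collecting: FIRST(B) = { '(' }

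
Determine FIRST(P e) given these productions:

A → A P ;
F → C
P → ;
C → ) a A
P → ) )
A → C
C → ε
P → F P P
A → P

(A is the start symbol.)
FIRST sets of the non-terminals involved (from the grammar, by fixed-point iteration):
  FIRST(P) = { ')', ';' }

To compute FIRST(P e), process the symbols left to right:
Symbol P is a non-terminal. Add FIRST(P) \ {ε} = { ')', ';' }
P is not nullable (ε ∉ FIRST(P)), so stop here.
FIRST(P e) = { ')', ';' }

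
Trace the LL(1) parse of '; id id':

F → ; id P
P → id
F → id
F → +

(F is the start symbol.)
Stack is shown with the top on the left.

Stack     Input      Action
---------------------------
F $       ; id id $  output F → ; id P
; id P $  ; id id $  match ';'
id P $    id id $    match 'id'
P $       id $       output P → id
id $      id $       match 'id'
$         $          accept

The string is accepted.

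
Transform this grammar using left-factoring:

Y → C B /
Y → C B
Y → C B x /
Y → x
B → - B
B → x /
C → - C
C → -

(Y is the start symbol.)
Y → C B Y'
Y' → /
Y' → ε
Y' → x /
Y → x
B → - B
B → x /
C → - C'
C' → C
C' → ε

Left-factoring transforms A → αβ₁ | αβ₂ into A → αA' and A' → β₁ | β₂
(α is the longest common prefix among the alternatives). Repeat until
no nonterminal has two alternatives with a common prefix.

Round 1: Y has alternatives sharing prefix 'C B'. Introduce Y': Y → C B Y'
  Add: Y' → /
  Add: Y' → ε
  Add: Y' → x /

Round 2: C has alternatives sharing prefix '-'. Introduce C': C → - C'
  Add: C' → C
  Add: C' → ε

No remaining common prefixes — done.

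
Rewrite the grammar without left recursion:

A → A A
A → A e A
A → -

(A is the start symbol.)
A is directly left-recursive. The standard transformation for
  A → A α₁ | ... | A α_m | β₁ | ... | β_n
is
  A  → β₁ A' | ... | β_n A'
  A' → α₁ A' | ... | α_m A' | ε

A → - becomes A → - A'
A → A A becomes A' → A A'
A → A e A becomes A' → e A A'
Add A' → ε

Resulting grammar:
A → - A'
A' → A A'
A' → e A A'
A' → ε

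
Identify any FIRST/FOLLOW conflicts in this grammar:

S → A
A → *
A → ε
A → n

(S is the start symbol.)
A FIRST/FOLLOW conflict occurs when a non-terminal N has a nullable alternative N → β (β ⇒* ε) and another alternative N → α with FIRST(α) ∩ FOLLOW(N) ≠ ∅: on such a lookahead the parser cannot decide between expanding α and letting N vanish via β.

Nullable non-terminals: A, S.

A: nullable alternative(s) A → ε; FOLLOW(A) = { $ }
  A → *: FIRST \ {ε} = { '*' } — disjoint from FOLLOW(A)
  A → ε: FIRST \ {ε} = { } — this is the only nullable alternative, skip
  A → n: FIRST \ {ε} = { 'n' } — disjoint from FOLLOW(A)
S has a nullable alternative but only one production, so nothing to check.

No FIRST/FOLLOW conflicts found.

Answer: No FIRST/FOLLOW conflicts.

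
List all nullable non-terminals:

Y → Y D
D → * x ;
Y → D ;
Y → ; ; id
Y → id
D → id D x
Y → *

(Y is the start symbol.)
None

A non-terminal is nullable if it can derive ε (the empty string): either it has an ε-production, or it has a production whose right-hand side consists entirely of nullable non-terminals.

There are no ε-productions, so no non-terminal can derive ε.
No non-terminals are nullable.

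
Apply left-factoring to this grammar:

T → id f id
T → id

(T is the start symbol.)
Left-factoring transforms A → αβ₁ | αβ₂ into A → αA' and A' → β₁ | β₂
(α is the longest common prefix among the alternatives). Repeat until
no nonterminal has two alternatives with a common prefix.

Round 1: T has alternatives sharing prefix 'id'. Introduce T': T → id T'
  Add: T' → f id
  Add: T' → ε

No remaining common prefixes — done.

Resulting grammar:
T → id T'
T' → f id
T' → ε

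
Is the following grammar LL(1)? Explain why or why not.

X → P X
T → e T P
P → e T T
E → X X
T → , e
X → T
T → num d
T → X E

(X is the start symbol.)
No. Predict set conflict for X: { 'e' }

Relevant sets:
  FIRST(P) = { 'e' }
  FIRST(T) = { ',', 'e', 'num' }
  FIRST(X) = { ',', 'e', 'num' }

For X:
  PREDICT(X → P X) = { 'e' }
  PREDICT(X → T) = { ',', 'e', 'num' }
For T:
  PREDICT(T → e T P) = { 'e' }
  PREDICT(T → ',' e) = { ',' }
  PREDICT(T → num d) = { 'num' }
  PREDICT(T → X E) = { ',', 'e', 'num' }
P, E have a single production, so nothing to check there.

Conflict found: Predict set conflict for X: { 'e' }
The grammar is NOT LL(1).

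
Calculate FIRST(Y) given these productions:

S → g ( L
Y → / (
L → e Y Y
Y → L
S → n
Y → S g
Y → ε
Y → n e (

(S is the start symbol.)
To compute FIRST(Y), examine every production with Y on the left-hand side, reading each right-hand side left to right until a non-nullable symbol is reached.

FIRST sets of the other non-terminals involved (by the same procedure, iterated to a fixed point):
  FIRST(L) = { 'e' }
  FIRST(S) = { 'g', 'n' }

From Y → / (:
  - '/' is a terminal: add '/' and stop
From Y → L:
  - L is a non-terminal: add FIRST(L) \ {ε} = { 'e' }
    L is not nullable, so stop
From Y → S g:
  - S is a non-terminal: add FIRST(S) \ {ε} = { 'g', 'n' }
    S is not nullable, so stop
From Y → ε:
  - ε-production, so ε ∈ FIRST(Y)
From Y → n e (:
  - n is a terminal: add 'n' and stop

Collecting: FIRST(Y) = { '/', 'e', 'g', 'n', ε }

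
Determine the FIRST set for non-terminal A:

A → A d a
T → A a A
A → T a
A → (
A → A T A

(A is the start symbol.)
{ '(' }

FIRST sets of the other non-terminals involved (by the same procedure, iterated to a fixed point):
  FIRST(T) = { '(' }

From A → A d a:
  - A is the symbol being defined: contributes nothing new
    A is not nullable, so stop
From A → T a:
  - T is a non-terminal: add FIRST(T) \ {ε} = { '(' }
    T is not nullable, so stop
From A → (:
  - '(' is a terminal: add '(' and stop
From A → A T A:
  - A is the symbol being defined: contributes nothing new
    A is not nullable, so stop

Collecting: FIRST(A) = { '(' }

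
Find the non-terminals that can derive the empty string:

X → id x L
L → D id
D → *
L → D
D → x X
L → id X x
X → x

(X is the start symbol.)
There are no ε-productions, so no non-terminal can derive ε.
No non-terminals are nullable.

Answer: None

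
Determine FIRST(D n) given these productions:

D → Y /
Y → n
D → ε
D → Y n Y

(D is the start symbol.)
FIRST sets of the non-terminals involved (from the grammar, by fixed-point iteration):
  FIRST(D) = { 'n', ε }

To compute FIRST(D n), process the symbols left to right:
Symbol D is a non-terminal. Add FIRST(D) \ {ε} = { 'n' }
D is nullable (ε ∈ FIRST(D)), continue to the next symbol.
Symbol n is a terminal. Add 'n' and stop.
FIRST(D n) = { 'n' }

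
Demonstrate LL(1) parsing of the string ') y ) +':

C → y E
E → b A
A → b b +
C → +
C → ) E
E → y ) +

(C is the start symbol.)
Stack is shown with the top on the left.

Stack    Input      Action
--------------------------
C $      ) y ) + $  output C → ) E
) E $    ) y ) + $  match ')'
E $      y ) + $    output E → y ) +
y ) + $  y ) + $    match 'y'
) + $    ) + $      match ')'
+ $      + $        match '+'
$        $          accept

The string is accepted.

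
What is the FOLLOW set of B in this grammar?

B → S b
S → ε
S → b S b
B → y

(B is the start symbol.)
{ $ }

To compute FOLLOW(B), find every occurrence of B on a right-hand side N → α B β: add FIRST(β) \ {ε}, and if β is empty or nullable also add FOLLOW(N). Iterate to a fixed point.

B is the start symbol, so $ ∈ FOLLOW(B).
B does not occur on any right-hand side.

Taking the union: FOLLOW(B) = { $ }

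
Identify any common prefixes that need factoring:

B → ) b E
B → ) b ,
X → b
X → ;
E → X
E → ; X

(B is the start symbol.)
Yes, B has productions with common prefix ') b'

Left-factoring is needed when two productions for the same non-terminal
share a common prefix on the right-hand side.

Productions for B:
  B → ) b E
  B → ) b ,
Productions for X:
  X → b
  X → ;
Productions for E:
  E → X
  E → ; X

Found common prefix ') b' in productions for B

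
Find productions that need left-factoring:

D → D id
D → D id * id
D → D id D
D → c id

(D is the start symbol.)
Yes, D has productions with common prefix 'D id'

Left-factoring is needed when two productions for the same non-terminal
share a common prefix on the right-hand side.

Productions for D:
  D → D id
  D → D id * id
  D → D id D
  D → c id

Found common prefix 'D id' in productions for D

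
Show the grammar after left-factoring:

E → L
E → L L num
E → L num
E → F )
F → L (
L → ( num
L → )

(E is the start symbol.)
Left-factoring transforms A → αβ₁ | αβ₂ into A → αA' and A' → β₁ | β₂
(α is the longest common prefix among the alternatives). Repeat until
no nonterminal has two alternatives with a common prefix.

Round 1: E has alternatives sharing prefix 'L'. Introduce E': E → L E'
  Add: E' → ε
  Add: E' → L num
  Add: E' → num

No remaining common prefixes — done.

Resulting grammar:
E → L E'
E' → ε
E' → L num
E' → num
E → F )
F → L (
L → ( num
L → )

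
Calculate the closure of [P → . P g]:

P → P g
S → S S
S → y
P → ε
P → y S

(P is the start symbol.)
{ [P → . P g], [P → . y S], [P → .] }

Start with: [P → . P g]
  [P → . P g] has the dot before P: add [P → .], [P → . y S]
No further items can be added.

CLOSURE = { [P → . P g], [P → . y S], [P → .] }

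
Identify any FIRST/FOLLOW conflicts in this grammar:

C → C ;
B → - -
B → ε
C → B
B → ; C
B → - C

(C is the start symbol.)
Yes. C → C ';' with FOLLOW(C) on { ';' }; B → ';' C with FOLLOW(B) on { ';' }

Nullable non-terminals: B, C.
FIRST sets used below: FIRST(C) = { '-', ';', ε }, FIRST(B) = { '-', ';', ε }

B: nullable alternative(s) B → ε; FOLLOW(B) = { $, ';' }
  B → - -: FIRST \ {ε} = { '-' } — disjoint from FOLLOW(B)
  B → ε: FIRST \ {ε} = { } — this is the only nullable alternative, skip
  B → ; C: FIRST \ {ε} = { ';' } — overlaps FOLLOW(B) on { ';' }: CONFLICT
  B → - C: FIRST \ {ε} = { '-' } — disjoint from FOLLOW(B)

C: nullable alternative(s) C → B; FOLLOW(C) = { $, ';' }
  C → C ;: FIRST \ {ε} = { '-', ';' } — overlaps FOLLOW(C) on { ';' }: CONFLICT
  C → B: FIRST \ {ε} = { '-', ';' } — this is the only nullable alternative, skip

So the grammar has 2 FIRST/FOLLOW conflicts (marked CONFLICT above).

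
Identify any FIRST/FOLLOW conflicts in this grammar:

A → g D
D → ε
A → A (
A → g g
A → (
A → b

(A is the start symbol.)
Nullable non-terminals: D.
D has a nullable alternative but only one production, so nothing to check.

A has no nullable alternative, so no FIRST/FOLLOW check is needed there.

No FIRST/FOLLOW conflicts found.

Answer: No FIRST/FOLLOW conflicts.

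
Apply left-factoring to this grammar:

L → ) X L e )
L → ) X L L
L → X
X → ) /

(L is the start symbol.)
L → ) X L L'
L' → e )
L' → L
L → X
X → ) /

Left-factoring transforms A → αβ₁ | αβ₂ into A → αA' and A' → β₁ | β₂
(α is the longest common prefix among the alternatives). Repeat until
no nonterminal has two alternatives with a common prefix.

Round 1: L has alternatives sharing prefix ') X L'. Introduce L': L → ) X L L'
  Add: L' → e )
  Add: L' → L

No remaining common prefixes — done.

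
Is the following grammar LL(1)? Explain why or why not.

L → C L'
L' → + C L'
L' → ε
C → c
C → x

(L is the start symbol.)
Yes, the grammar is LL(1).

A grammar is LL(1) if for each non-terminal N with multiple productions, the predict sets of those productions are pairwise disjoint, where PREDICT(N → α) = (FIRST(α) \ {ε}) ∪ (FOLLOW(N) if α ⇒* ε).

Relevant sets:
  FOLLOW(L') = { $ }

For L':
  PREDICT(L' → '+' C L') = { '+' }
  PREDICT(L' → ε) = { $ }
For C:
  PREDICT(C → c) = { 'c' }
  PREDICT(C → x) = { 'x' }
L has a single production, so nothing to check there.

All predict sets are disjoint. The grammar IS LL(1).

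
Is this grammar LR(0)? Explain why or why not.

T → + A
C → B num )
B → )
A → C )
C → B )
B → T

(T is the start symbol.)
Augment with T' → T and build the canonical LR(0) collection (I0 = CLOSURE({[T' → . T]}), then GOTO on every symbol after a dot until no new states appear). It has 12 states:
  I0: { [T → . + A], [T' → . T] }  — shift
  I1: { [A → . C )], [B → . )], [B → . T], [C → . B )], [C → . B num )], [T → + . A], [T → . + A] }  — shift
  I2: { [T' → T .] }  — accept
  I3: { [B → ) .] }  — reduce
  I4: { [T → + A .] }  — reduce
  I5: { [C → B . )], [C → B . num )] }  — shift
  I6: { [A → C . )] }  — shift
  I7: { [B → T .] }  — reduce
  I8: { [A → C ) .] }  — reduce
  I9: { [C → B ) .] }  — reduce
  I10: { [C → B num . )] }  — shift
  I11: { [C → B num ) .] }  — reduce

Every state is either a pure shift/goto state or contains exactly one complete item and nothing to shift — no conflicts. The grammar is LR(0).

Answer: Yes, the grammar is LR(0)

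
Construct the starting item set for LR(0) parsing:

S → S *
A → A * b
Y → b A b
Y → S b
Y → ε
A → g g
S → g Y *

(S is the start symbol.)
{ [S → . S *], [S → . g Y *], [S' → . S] }

First, augment the grammar with S' → S
I₀ = CLOSURE({ [S' → . S] }):
  [S' → . S] has the dot before S: add [S → . S *], [S → . g Y *]
No further items can be added.

I₀ = { [S → . S *], [S → . g Y *], [S' → . S] }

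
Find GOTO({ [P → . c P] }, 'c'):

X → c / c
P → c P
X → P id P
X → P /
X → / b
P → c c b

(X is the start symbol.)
GOTO(I, 'c') = CLOSURE({ [A → αX.β] : [A → α.Xβ] ∈ I, X = 'c' })

Items with dot before 'c', with the dot advanced:
  [P → . c P] → [P → c . P]
Closure of the advanced items:
  [P → c . P] has the dot before P: add [P → . c P], [P → . c c b]

GOTO = { [P → . c P], [P → . c c b], [P → c . P] }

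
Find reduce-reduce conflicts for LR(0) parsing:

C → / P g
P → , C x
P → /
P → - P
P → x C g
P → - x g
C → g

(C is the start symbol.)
A reduce-reduce conflict occurs when an LR(0) state has two complete items [A → α .] and [B → β .] — both call for a reduction, and with no lookahead the parser cannot choose between them.

Augment with C' → C and build the canonical LR(0) collection (I0 = CLOSURE({[C' → . C]}), then GOTO on every symbol after a dot until no new states appear). It has 17 states:
  I0: { [C → . / P g], [C → . g], [C' → . C] }  — shift
  I1: { [C → / . P g], [P → . , C x], [P → . - P], [P → . - x g], [P → . /], [P → . x C g] }  — shift
  I2: { [C' → C .] }  — accept
  I3: { [C → g .] }  — reduce
  I4: { [C → . / P g], [C → . g], [P → , . C x] }  — shift
  I5: { [P → - . P], [P → - . x g], [P → . , C x], [P → . - P], [P → . - x g], [P → . /], [P → . x C g] }  — shift
  I6: { [P → / .] }  — reduce
  I7: { [C → / P . g] }  — shift
  I8: { [C → . / P g], [C → . g], [P → x . C g] }  — shift
  I9: { [P → x C . g] }  — shift
  I10: { [P → x C g .] }  — reduce
  I11: { [C → / P g .] }  — reduce
  I12: { [P → - P .] }  — reduce
  I13: { [C → . / P g], [C → . g], [P → - x . g], [P → x . C g] }  — shift
  I14: { [C → g .], [P → - x g .] }  — 2 reduces
  I15: { [P → , C . x] }  — shift
  I16: { [P → , C x .] }  — reduce

I14 contains complete items [C → g .], [P → - x g .] — reduce-reduce conflict.

Answer: Yes — I14: [C → g .] vs [P → - x g .]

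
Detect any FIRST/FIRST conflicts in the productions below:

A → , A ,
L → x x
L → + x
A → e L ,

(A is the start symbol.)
A FIRST/FIRST conflict occurs when two productions N → α and N → β for the same non-terminal have FIRST(α) ∩ FIRST(β) ≠ ∅ (with ε ∈ FIRST of a nullable right-hand side, so two nullable alternatives also conflict).

Productions for A:
  A → , A ,: FIRST = { ',' }
  A → e L ,: FIRST = { 'e' }
Productions for L:
  L → x x: FIRST = { 'x' }
  L → + x: FIRST = { '+' }

All alternatives of each non-terminal have pairwise disjoint FIRST sets.

Answer: No FIRST/FIRST conflicts.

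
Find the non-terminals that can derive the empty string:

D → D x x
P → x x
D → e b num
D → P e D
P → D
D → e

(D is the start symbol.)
None

A non-terminal is nullable if it can derive ε (the empty string): either it has an ε-production, or it has a production whose right-hand side consists entirely of nullable non-terminals.

There are no ε-productions, so no non-terminal can derive ε.
No non-terminals are nullable.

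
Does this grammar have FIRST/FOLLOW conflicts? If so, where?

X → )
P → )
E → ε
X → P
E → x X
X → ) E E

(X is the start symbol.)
Yes. E → x X with FOLLOW(E) on { 'x' }

A FIRST/FOLLOW conflict occurs when a non-terminal N has a nullable alternative N → β (β ⇒* ε) and another alternative N → α with FIRST(α) ∩ FOLLOW(N) ≠ ∅: on such a lookahead the parser cannot decide between expanding α and letting N vanish via β.

Nullable non-terminals: E.

E: nullable alternative(s) E → ε; FOLLOW(E) = { $, 'x' }
  E → ε: FIRST \ {ε} = { } — this is the only nullable alternative, skip
  E → x X: FIRST \ {ε} = { 'x' } — overlaps FOLLOW(E) on { 'x' }: CONFLICT

P, X have no nullable alternative, so no FIRST/FOLLOW check is needed there.

So the grammar has 1 FIRST/FOLLOW conflict (marked CONFLICT above).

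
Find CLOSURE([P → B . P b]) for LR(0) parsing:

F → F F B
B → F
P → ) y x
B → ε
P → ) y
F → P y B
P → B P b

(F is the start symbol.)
To compute CLOSURE, for each item [A → α.Bβ] where B is a non-terminal, add [B → .γ] for all productions B → γ; repeat for the newly added items until nothing changes.

Start with: [P → B . P b]
  [P → B . P b] has the dot before P: add [P → . ) y x], [P → . ) y], [P → . B P b]
  [P → . B P b] has the dot before B: add [B → . F], [B → .]
  [B → . F] has the dot before F: add [F → . F F B], [F → . P y B]
No further items can be added.

CLOSURE = { [B → . F], [B → .], [F → . F F B], [F → . P y B], [P → . ) y x], [P → . ) y], [P → . B P b], [P → B . P b] }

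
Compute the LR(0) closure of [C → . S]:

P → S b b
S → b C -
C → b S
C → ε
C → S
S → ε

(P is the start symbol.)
Start with: [C → . S]
  [C → . S] has the dot before S: add [S → . b C -], [S → .]
No further items can be added.

CLOSURE = { [C → . S], [S → . b C -], [S → .] }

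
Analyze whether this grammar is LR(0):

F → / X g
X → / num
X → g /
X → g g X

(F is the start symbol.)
Yes, the grammar is LR(0)

A grammar is LR(0) if no state in the canonical LR(0) collection has:
  - both a shift item (dot before a terminal) and a complete item (shift-reduce conflict), or
  - two or more complete items (reduce-reduce conflict; the accept item [F' → F .] counts as a complete item here).

Augment with F' → F and build the canonical LR(0) collection (I0 = CLOSURE({[F' → . F]}), then GOTO on every symbol after a dot until no new states appear). It has 11 states:
  I0: { [F → . / X g], [F' → . F] }  — shift
  I1: { [F → / . X g], [X → . / num], [X → . g /], [X → . g g X] }  — shift
  I2: { [F' → F .] }  — accept
  I3: { [X → / . num] }  — shift
  I4: { [F → / X . g] }  — shift
  I5: { [X → g . /], [X → g . g X] }  — shift
  I6: { [X → g / .] }  — reduce
  I7: { [X → . / num], [X → . g /], [X → . g g X], [X → g g . X] }  — shift
  I8: { [X → g g X .] }  — reduce
  I9: { [F → / X g .] }  — reduce
  I10: { [X → / num .] }  — reduce

Every state is either a pure shift/goto state or contains exactly one complete item and nothing to shift — no conflicts. The grammar is LR(0).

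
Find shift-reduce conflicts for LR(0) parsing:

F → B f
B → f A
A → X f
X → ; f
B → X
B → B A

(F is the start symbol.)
A shift-reduce conflict occurs when an LR(0) state has both:
  - a complete (reduce) item [A → α .] (dot at the end), and
  - a shift item [B → β . c γ] (dot before a terminal).

Augment with F' → F and build the canonical LR(0) collection (I0 = CLOSURE({[F' → . F]}), then GOTO on every symbol after a dot until no new states appear). It has 12 states:
  I0: { [B → . B A], [B → . X], [B → . f A], [F → . B f], [F' → . F], [X → . ; f] }  — shift
  I1: { [X → ; . f] }  — shift
  I2: { [A → . X f], [B → B . A], [F → B . f], [X → . ; f] }  — shift
  I3: { [F' → F .] }  — accept
  I4: { [B → X .] }  — reduce
  I5: { [A → . X f], [B → f . A], [X → . ; f] }  — shift
  I6: { [B → f A .] }  — reduce
  I7: { [A → X . f] }  — shift
  I8: { [A → X f .] }  — reduce
  I9: { [B → B A .] }  — reduce
  I10: { [F → B f .] }  — reduce
  I11: { [X → ; f .] }  — reduce

No state contains both a complete item and a shift item.

Answer: No shift-reduce conflicts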